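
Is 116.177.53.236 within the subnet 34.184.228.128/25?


Subnet network: 34.184.228.128
Test IP AND mask: 116.177.53.128
No, 116.177.53.236 is not in 34.184.228.128/25


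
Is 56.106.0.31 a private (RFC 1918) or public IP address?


RFC 1918 private ranges:
  10.0.0.0/8 (10.0.0.0 - 10.255.255.255)
  172.16.0.0/12 (172.16.0.0 - 172.31.255.255)
  192.168.0.0/16 (192.168.0.0 - 192.168.255.255)
Public (not in any RFC 1918 range)


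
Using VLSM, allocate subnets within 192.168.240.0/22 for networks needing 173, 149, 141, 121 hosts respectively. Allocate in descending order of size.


173 hosts -> /24 (254 usable): 192.168.240.0/24
149 hosts -> /24 (254 usable): 192.168.241.0/24
141 hosts -> /24 (254 usable): 192.168.242.0/24
121 hosts -> /25 (126 usable): 192.168.243.0/25
Allocation: 192.168.240.0/24 (173 hosts, 254 usable); 192.168.241.0/24 (149 hosts, 254 usable); 192.168.242.0/24 (141 hosts, 254 usable); 192.168.243.0/25 (121 hosts, 126 usable)


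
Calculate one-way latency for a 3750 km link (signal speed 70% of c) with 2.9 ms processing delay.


Speed = 0.7 * 3e5 km/s = 210000 km/s
Propagation delay = 3750 / 210000 = 0.0179 s = 17.8571 ms
Processing delay = 2.9 ms
Total one-way latency = 20.7571 ms


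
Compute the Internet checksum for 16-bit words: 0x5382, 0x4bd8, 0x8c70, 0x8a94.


Sum all words (with carry folding):
+ 0x5382 = 0x5382
+ 0x4bd8 = 0x9f5a
+ 0x8c70 = 0x2bcb
+ 0x8a94 = 0xb65f
One's complement: ~0xb65f
Checksum = 0x49a0


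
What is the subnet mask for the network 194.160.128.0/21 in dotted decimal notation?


/21 means 21 network bits, 11 host bits
Binary: 11111111111111111111100000000000
Mask: 255.255.248.0


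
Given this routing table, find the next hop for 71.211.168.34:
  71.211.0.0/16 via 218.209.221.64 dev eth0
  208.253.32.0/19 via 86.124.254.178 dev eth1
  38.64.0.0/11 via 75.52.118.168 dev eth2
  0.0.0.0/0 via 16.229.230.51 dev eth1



Longest prefix match for 71.211.168.34:
  /16 71.211.0.0: MATCH
  /19 208.253.32.0: no
  /11 38.64.0.0: no
  /0 0.0.0.0: MATCH
Selected: next-hop 218.209.221.64 via eth0 (matched /16)


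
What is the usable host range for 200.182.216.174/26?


Network: 200.182.216.128
Broadcast: 200.182.216.191
First usable = network + 1
Last usable = broadcast - 1
Range: 200.182.216.129 to 200.182.216.190


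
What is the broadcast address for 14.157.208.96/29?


Network: 14.157.208.96/29
Host bits = 3
Set all host bits to 1:
Broadcast: 14.157.208.103


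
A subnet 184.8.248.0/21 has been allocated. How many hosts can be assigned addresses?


Host bits = 32 - 21 = 11
Total addresses = 2^11 = 2048
Usable = total - 2 (network and broadcast)
Usable hosts: 2046


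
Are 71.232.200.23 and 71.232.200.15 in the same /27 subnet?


Mask: 255.255.255.224
71.232.200.23 AND mask = 71.232.200.0
71.232.200.15 AND mask = 71.232.200.0
Yes, same subnet (71.232.200.0)


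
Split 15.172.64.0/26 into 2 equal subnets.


New prefix = 26 + 1 = 27
Each subnet has 32 addresses
  15.172.64.0/27
  15.172.64.32/27
Subnets: 15.172.64.0/27, 15.172.64.32/27


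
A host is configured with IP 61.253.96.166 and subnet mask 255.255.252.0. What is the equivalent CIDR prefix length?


Binary: 11111111.11111111.11111100.00000000
Count leading 1s
Prefix: /22


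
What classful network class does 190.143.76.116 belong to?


First octet: 190
Binary: 10111110
10xxxxxx -> Class B (128-191)
Class B, default mask 255.255.0.0 (/16)


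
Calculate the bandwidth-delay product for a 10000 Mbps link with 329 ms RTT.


BDP = bandwidth * RTT
= 10000 Mbps * 329 ms
= 10000 * 1e6 * 329 / 1000 bits
= 3290000000 bits
= 411250000 bytes
= 401611.3281 KB
BDP = 3290000000 bits (411250000 bytes)


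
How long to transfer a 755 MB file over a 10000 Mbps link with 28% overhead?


Effective throughput = 10000 * (1 - 28/100) = 7200 Mbps
File size in Mb = 755 * 8 = 6040 Mb
Time = 6040 / 7200
Time = 0.8389 seconds


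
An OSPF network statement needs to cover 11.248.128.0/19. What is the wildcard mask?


Subnet mask: 255.255.224.0
Wildcard = 255.255.255.255 - subnet mask
255 - 255 = 0
255 - 255 = 0
255 - 224 = 31
255 - 0 = 255
Wildcard: 0.0.31.255


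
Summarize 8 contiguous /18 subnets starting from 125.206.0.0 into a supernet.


Original prefix: /18
Number of subnets: 8 = 2^3
New prefix = 18 - 3 = 15
Supernet: 125.206.0.0/15


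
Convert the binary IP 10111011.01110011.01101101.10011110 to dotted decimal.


10111011 = 187
01110011 = 115
01101101 = 109
10011110 = 158
IP: 187.115.109.158


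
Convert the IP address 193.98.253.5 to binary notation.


193 = 11000001
98 = 01100010
253 = 11111101
5 = 00000101
Binary: 11000001.01100010.11111101.00000101


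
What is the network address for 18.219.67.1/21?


IP:   00010010.11011011.01000011.00000001
Mask: 11111111.11111111.11111000.00000000
AND operation:
Net:  00010010.11011011.01000000.00000000
Network: 18.219.64.0/21


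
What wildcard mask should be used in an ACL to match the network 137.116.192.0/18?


Subnet mask: 255.255.192.0
Wildcard = 255.255.255.255 - subnet mask
255 - 255 = 0
255 - 255 = 0
255 - 192 = 63
255 - 0 = 255
Wildcard: 0.0.63.255


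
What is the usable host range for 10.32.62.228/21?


Network: 10.32.56.0
Broadcast: 10.32.63.255
First usable = network + 1
Last usable = broadcast - 1
Range: 10.32.56.1 to 10.32.63.254


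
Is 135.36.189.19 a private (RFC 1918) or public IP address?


RFC 1918 private ranges:
  10.0.0.0/8 (10.0.0.0 - 10.255.255.255)
  172.16.0.0/12 (172.16.0.0 - 172.31.255.255)
  192.168.0.0/16 (192.168.0.0 - 192.168.255.255)
Public (not in any RFC 1918 range)


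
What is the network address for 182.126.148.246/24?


IP:   10110110.01111110.10010100.11110110
Mask: 11111111.11111111.11111111.00000000
AND operation:
Net:  10110110.01111110.10010100.00000000
Network: 182.126.148.0/24


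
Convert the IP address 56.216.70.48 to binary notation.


56 = 00111000
216 = 11011000
70 = 01000110
48 = 00110000
Binary: 00111000.11011000.01000110.00110000


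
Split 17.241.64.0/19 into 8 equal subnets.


New prefix = 19 + 3 = 22
Each subnet has 1024 addresses
  17.241.64.0/22
  17.241.68.0/22
  17.241.72.0/22
  17.241.76.0/22
  17.241.80.0/22
  17.241.84.0/22
  17.241.88.0/22
  17.241.92.0/22
Subnets: 17.241.64.0/22, 17.241.68.0/22, 17.241.72.0/22, 17.241.76.0/22, 17.241.80.0/22, 17.241.84.0/22, 17.241.88.0/22, 17.241.92.0/22


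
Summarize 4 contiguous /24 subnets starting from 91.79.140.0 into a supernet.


Original prefix: /24
Number of subnets: 4 = 2^2
New prefix = 24 - 2 = 22
Supernet: 91.79.140.0/22


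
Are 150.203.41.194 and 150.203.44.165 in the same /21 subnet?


Mask: 255.255.248.0
150.203.41.194 AND mask = 150.203.40.0
150.203.44.165 AND mask = 150.203.40.0
Yes, same subnet (150.203.40.0)


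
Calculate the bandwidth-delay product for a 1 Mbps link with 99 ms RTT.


BDP = bandwidth * RTT
= 1 Mbps * 99 ms
= 1 * 1e6 * 99 / 1000 bits
= 99000 bits
= 12375 bytes
= 12.085 KB
BDP = 99000 bits (12375 bytes)


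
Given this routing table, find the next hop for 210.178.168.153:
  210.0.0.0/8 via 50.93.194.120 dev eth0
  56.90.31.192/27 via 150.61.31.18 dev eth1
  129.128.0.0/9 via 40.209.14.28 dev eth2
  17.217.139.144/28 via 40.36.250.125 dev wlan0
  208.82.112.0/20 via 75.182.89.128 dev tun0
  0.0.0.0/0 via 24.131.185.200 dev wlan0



Longest prefix match for 210.178.168.153:
  /8 210.0.0.0: MATCH
  /27 56.90.31.192: no
  /9 129.128.0.0: no
  /28 17.217.139.144: no
  /20 208.82.112.0: no
  /0 0.0.0.0: MATCH
Selected: next-hop 50.93.194.120 via eth0 (matched /8)


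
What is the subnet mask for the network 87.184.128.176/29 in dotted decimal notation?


/29 means 29 network bits, 3 host bits
Binary: 11111111111111111111111111111000
Mask: 255.255.255.248


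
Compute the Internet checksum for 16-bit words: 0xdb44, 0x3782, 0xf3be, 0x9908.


Sum all words (with carry folding):
+ 0xdb44 = 0xdb44
+ 0x3782 = 0x12c7
+ 0xf3be = 0x0686
+ 0x9908 = 0x9f8e
One's complement: ~0x9f8e
Checksum = 0x6071


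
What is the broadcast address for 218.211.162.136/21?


Network: 218.211.160.0/21
Host bits = 11
Set all host bits to 1:
Broadcast: 218.211.167.255


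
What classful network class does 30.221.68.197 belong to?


First octet: 30
Binary: 00011110
0xxxxxxx -> Class A (1-126)
Class A, default mask 255.0.0.0 (/8)


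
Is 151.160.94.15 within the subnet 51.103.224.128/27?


Subnet network: 51.103.224.128
Test IP AND mask: 151.160.94.0
No, 151.160.94.15 is not in 51.103.224.128/27


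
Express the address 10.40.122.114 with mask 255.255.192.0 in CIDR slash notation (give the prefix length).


Binary: 11111111.11111111.11000000.00000000
Count leading 1s
Prefix: /18


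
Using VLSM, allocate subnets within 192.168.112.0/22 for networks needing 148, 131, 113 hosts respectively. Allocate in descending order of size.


148 hosts -> /24 (254 usable): 192.168.112.0/24
131 hosts -> /24 (254 usable): 192.168.113.0/24
113 hosts -> /25 (126 usable): 192.168.114.0/25
Allocation: 192.168.112.0/24 (148 hosts, 254 usable); 192.168.113.0/24 (131 hosts, 254 usable); 192.168.114.0/25 (113 hosts, 126 usable)


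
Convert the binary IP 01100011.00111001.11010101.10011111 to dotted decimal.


01100011 = 99
00111001 = 57
11010101 = 213
10011111 = 159
IP: 99.57.213.159


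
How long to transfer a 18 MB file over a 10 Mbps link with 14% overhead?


Effective throughput = 10 * (1 - 14/100) = 8.6 Mbps
File size in Mb = 18 * 8 = 144 Mb
Time = 144 / 8.6
Time = 16.7442 seconds


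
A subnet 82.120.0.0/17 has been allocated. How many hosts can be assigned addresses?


Host bits = 32 - 17 = 15
Total addresses = 2^15 = 32768
Usable = total - 2 (network and broadcast)
Usable hosts: 32766


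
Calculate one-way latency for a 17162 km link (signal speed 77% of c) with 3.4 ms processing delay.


Speed = 0.77 * 3e5 km/s = 231000 km/s
Propagation delay = 17162 / 231000 = 0.0743 s = 74.2944 ms
Processing delay = 3.4 ms
Total one-way latency = 77.6944 ms


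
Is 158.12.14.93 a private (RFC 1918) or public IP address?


RFC 1918 private ranges:
  10.0.0.0/8 (10.0.0.0 - 10.255.255.255)
  172.16.0.0/12 (172.16.0.0 - 172.31.255.255)
  192.168.0.0/16 (192.168.0.0 - 192.168.255.255)
Public (not in any RFC 1918 range)


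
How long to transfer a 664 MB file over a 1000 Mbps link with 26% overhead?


Effective throughput = 1000 * (1 - 26/100) = 740 Mbps
File size in Mb = 664 * 8 = 5312 Mb
Time = 5312 / 740
Time = 7.1784 seconds


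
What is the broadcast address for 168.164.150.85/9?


Network: 168.128.0.0/9
Host bits = 23
Set all host bits to 1:
Broadcast: 168.255.255.255


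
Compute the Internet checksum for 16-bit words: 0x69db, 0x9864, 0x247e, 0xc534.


Sum all words (with carry folding):
+ 0x69db = 0x69db
+ 0x9864 = 0x0240
+ 0x247e = 0x26be
+ 0xc534 = 0xebf2
One's complement: ~0xebf2
Checksum = 0x140d


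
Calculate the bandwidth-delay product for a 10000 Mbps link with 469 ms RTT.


BDP = bandwidth * RTT
= 10000 Mbps * 469 ms
= 10000 * 1e6 * 469 / 1000 bits
= 4690000000 bits
= 586250000 bytes
= 572509.7656 KB
BDP = 4690000000 bits (586250000 bytes)


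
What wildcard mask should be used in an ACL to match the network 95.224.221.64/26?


Subnet mask: 255.255.255.192
Wildcard = 255.255.255.255 - subnet mask
255 - 255 = 0
255 - 255 = 0
255 - 255 = 0
255 - 192 = 63
Wildcard: 0.0.0.63


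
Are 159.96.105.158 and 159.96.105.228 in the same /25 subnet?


Mask: 255.255.255.128
159.96.105.158 AND mask = 159.96.105.128
159.96.105.228 AND mask = 159.96.105.128
Yes, same subnet (159.96.105.128)


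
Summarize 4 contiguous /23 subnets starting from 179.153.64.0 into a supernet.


Original prefix: /23
Number of subnets: 4 = 2^2
New prefix = 23 - 2 = 21
Supernet: 179.153.64.0/21


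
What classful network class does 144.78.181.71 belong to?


First octet: 144
Binary: 10010000
10xxxxxx -> Class B (128-191)
Class B, default mask 255.255.0.0 (/16)


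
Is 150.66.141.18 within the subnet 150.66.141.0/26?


Subnet network: 150.66.141.0
Test IP AND mask: 150.66.141.0
Yes, 150.66.141.18 is in 150.66.141.0/26


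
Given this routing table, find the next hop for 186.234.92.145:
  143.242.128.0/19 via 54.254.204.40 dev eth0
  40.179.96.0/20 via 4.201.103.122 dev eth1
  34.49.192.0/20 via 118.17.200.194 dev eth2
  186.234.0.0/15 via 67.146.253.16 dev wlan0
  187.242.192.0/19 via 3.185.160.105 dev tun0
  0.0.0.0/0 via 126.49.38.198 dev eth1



Longest prefix match for 186.234.92.145:
  /19 143.242.128.0: no
  /20 40.179.96.0: no
  /20 34.49.192.0: no
  /15 186.234.0.0: MATCH
  /19 187.242.192.0: no
  /0 0.0.0.0: MATCH
Selected: next-hop 67.146.253.16 via wlan0 (matched /15)


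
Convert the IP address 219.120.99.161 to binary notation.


219 = 11011011
120 = 01111000
99 = 01100011
161 = 10100001
Binary: 11011011.01111000.01100011.10100001


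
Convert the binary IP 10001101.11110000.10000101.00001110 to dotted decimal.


10001101 = 141
11110000 = 240
10000101 = 133
00001110 = 14
IP: 141.240.133.14


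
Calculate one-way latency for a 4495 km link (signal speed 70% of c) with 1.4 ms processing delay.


Speed = 0.7 * 3e5 km/s = 210000 km/s
Propagation delay = 4495 / 210000 = 0.0214 s = 21.4048 ms
Processing delay = 1.4 ms
Total one-way latency = 22.8048 ms


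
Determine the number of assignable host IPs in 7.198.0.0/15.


Host bits = 32 - 15 = 17
Total addresses = 2^17 = 131072
Usable = total - 2 (network and broadcast)
Usable hosts: 131070


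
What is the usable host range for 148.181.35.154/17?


Network: 148.181.0.0
Broadcast: 148.181.127.255
First usable = network + 1
Last usable = broadcast - 1
Range: 148.181.0.1 to 148.181.127.254


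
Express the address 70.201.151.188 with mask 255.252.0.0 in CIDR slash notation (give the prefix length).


Binary: 11111111.11111100.00000000.00000000
Count leading 1s
Prefix: /14


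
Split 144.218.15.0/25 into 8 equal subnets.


New prefix = 25 + 3 = 28
Each subnet has 16 addresses
  144.218.15.0/28
  144.218.15.16/28
  144.218.15.32/28
  144.218.15.48/28
  144.218.15.64/28
  144.218.15.80/28
  144.218.15.96/28
  144.218.15.112/28
Subnets: 144.218.15.0/28, 144.218.15.16/28, 144.218.15.32/28, 144.218.15.48/28, 144.218.15.64/28, 144.218.15.80/28, 144.218.15.96/28, 144.218.15.112/28


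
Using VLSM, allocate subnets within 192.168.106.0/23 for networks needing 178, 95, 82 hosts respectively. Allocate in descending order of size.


178 hosts -> /24 (254 usable): 192.168.106.0/24
95 hosts -> /25 (126 usable): 192.168.107.0/25
82 hosts -> /25 (126 usable): 192.168.107.128/25
Allocation: 192.168.106.0/24 (178 hosts, 254 usable); 192.168.107.0/25 (95 hosts, 126 usable); 192.168.107.128/25 (82 hosts, 126 usable)


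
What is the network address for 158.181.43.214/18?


IP:   10011110.10110101.00101011.11010110
Mask: 11111111.11111111.11000000.00000000
AND operation:
Net:  10011110.10110101.00000000.00000000
Network: 158.181.0.0/18


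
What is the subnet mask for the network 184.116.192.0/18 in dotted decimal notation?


/18 means 18 network bits, 14 host bits
Binary: 11111111111111111100000000000000
Mask: 255.255.192.0


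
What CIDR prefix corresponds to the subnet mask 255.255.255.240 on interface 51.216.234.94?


Binary: 11111111.11111111.11111111.11110000
Count leading 1s
Prefix: /28


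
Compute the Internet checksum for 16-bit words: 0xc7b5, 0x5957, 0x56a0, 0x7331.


Sum all words (with carry folding):
+ 0xc7b5 = 0xc7b5
+ 0x5957 = 0x210d
+ 0x56a0 = 0x77ad
+ 0x7331 = 0xeade
One's complement: ~0xeade
Checksum = 0x1521


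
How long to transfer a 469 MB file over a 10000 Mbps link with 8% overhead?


Effective throughput = 10000 * (1 - 8/100) = 9200 Mbps
File size in Mb = 469 * 8 = 3752 Mb
Time = 3752 / 9200
Time = 0.4078 seconds


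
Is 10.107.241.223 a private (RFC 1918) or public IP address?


RFC 1918 private ranges:
  10.0.0.0/8 (10.0.0.0 - 10.255.255.255)
  172.16.0.0/12 (172.16.0.0 - 172.31.255.255)
  192.168.0.0/16 (192.168.0.0 - 192.168.255.255)
Private (in 10.0.0.0/8)


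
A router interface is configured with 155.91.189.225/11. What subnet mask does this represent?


/11 means 11 network bits, 21 host bits
Binary: 11111111111000000000000000000000
Mask: 255.224.0.0


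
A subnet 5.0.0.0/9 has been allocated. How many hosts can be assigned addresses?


Host bits = 32 - 9 = 23
Total addresses = 2^23 = 8388608
Usable = total - 2 (network and broadcast)
Usable hosts: 8388606


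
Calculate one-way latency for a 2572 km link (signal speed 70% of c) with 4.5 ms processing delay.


Speed = 0.7 * 3e5 km/s = 210000 km/s
Propagation delay = 2572 / 210000 = 0.0122 s = 12.2476 ms
Processing delay = 4.5 ms
Total one-way latency = 16.7476 ms


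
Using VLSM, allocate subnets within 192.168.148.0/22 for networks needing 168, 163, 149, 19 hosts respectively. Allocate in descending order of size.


168 hosts -> /24 (254 usable): 192.168.148.0/24
163 hosts -> /24 (254 usable): 192.168.149.0/24
149 hosts -> /24 (254 usable): 192.168.150.0/24
19 hosts -> /27 (30 usable): 192.168.151.0/27
Allocation: 192.168.148.0/24 (168 hosts, 254 usable); 192.168.149.0/24 (163 hosts, 254 usable); 192.168.150.0/24 (149 hosts, 254 usable); 192.168.151.0/27 (19 hosts, 30 usable)


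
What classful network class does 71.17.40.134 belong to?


First octet: 71
Binary: 01000111
0xxxxxxx -> Class A (1-126)
Class A, default mask 255.0.0.0 (/8)


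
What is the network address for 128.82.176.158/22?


IP:   10000000.01010010.10110000.10011110
Mask: 11111111.11111111.11111100.00000000
AND operation:
Net:  10000000.01010010.10110000.00000000
Network: 128.82.176.0/22


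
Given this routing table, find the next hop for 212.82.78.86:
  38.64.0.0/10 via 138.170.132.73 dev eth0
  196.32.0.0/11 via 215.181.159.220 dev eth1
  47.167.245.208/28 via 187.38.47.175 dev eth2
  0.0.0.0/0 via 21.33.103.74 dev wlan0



Longest prefix match for 212.82.78.86:
  /10 38.64.0.0: no
  /11 196.32.0.0: no
  /28 47.167.245.208: no
  /0 0.0.0.0: MATCH
Selected: next-hop 21.33.103.74 via wlan0 (matched /0)


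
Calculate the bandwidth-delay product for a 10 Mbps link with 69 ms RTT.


BDP = bandwidth * RTT
= 10 Mbps * 69 ms
= 10 * 1e6 * 69 / 1000 bits
= 690000 bits
= 86250 bytes
= 84.2285 KB
BDP = 690000 bits (86250 bytes)


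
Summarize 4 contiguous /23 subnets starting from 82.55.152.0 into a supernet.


Original prefix: /23
Number of subnets: 4 = 2^2
New prefix = 23 - 2 = 21
Supernet: 82.55.152.0/21


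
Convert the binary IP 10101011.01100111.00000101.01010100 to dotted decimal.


10101011 = 171
01100111 = 103
00000101 = 5
01010100 = 84
IP: 171.103.5.84


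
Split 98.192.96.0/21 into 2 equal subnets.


New prefix = 21 + 1 = 22
Each subnet has 1024 addresses
  98.192.96.0/22
  98.192.100.0/22
Subnets: 98.192.96.0/22, 98.192.100.0/22


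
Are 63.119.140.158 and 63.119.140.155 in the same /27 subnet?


Mask: 255.255.255.224
63.119.140.158 AND mask = 63.119.140.128
63.119.140.155 AND mask = 63.119.140.128
Yes, same subnet (63.119.140.128)


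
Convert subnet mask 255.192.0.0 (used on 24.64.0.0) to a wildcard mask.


Subnet mask: 255.192.0.0
Wildcard = 255.255.255.255 - subnet mask
255 - 255 = 0
255 - 192 = 63
255 - 0 = 255
255 - 0 = 255
Wildcard: 0.63.255.255


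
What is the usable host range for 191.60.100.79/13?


Network: 191.56.0.0
Broadcast: 191.63.255.255
First usable = network + 1
Last usable = broadcast - 1
Range: 191.56.0.1 to 191.63.255.254


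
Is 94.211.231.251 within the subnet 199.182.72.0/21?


Subnet network: 199.182.72.0
Test IP AND mask: 94.211.224.0
No, 94.211.231.251 is not in 199.182.72.0/21


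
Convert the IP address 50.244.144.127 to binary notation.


50 = 00110010
244 = 11110100
144 = 10010000
127 = 01111111
Binary: 00110010.11110100.10010000.01111111


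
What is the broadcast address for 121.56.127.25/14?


Network: 121.56.0.0/14
Host bits = 18
Set all host bits to 1:
Broadcast: 121.59.255.255


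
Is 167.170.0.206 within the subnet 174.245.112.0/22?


Subnet network: 174.245.112.0
Test IP AND mask: 167.170.0.0
No, 167.170.0.206 is not in 174.245.112.0/22


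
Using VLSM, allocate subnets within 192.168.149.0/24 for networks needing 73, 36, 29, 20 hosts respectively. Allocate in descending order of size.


73 hosts -> /25 (126 usable): 192.168.149.0/25
36 hosts -> /26 (62 usable): 192.168.149.128/26
29 hosts -> /27 (30 usable): 192.168.149.192/27
20 hosts -> /27 (30 usable): 192.168.149.224/27
Allocation: 192.168.149.0/25 (73 hosts, 126 usable); 192.168.149.128/26 (36 hosts, 62 usable); 192.168.149.192/27 (29 hosts, 30 usable); 192.168.149.224/27 (20 hosts, 30 usable)


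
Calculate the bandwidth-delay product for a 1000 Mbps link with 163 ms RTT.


BDP = bandwidth * RTT
= 1000 Mbps * 163 ms
= 1000 * 1e6 * 163 / 1000 bits
= 163000000 bits
= 20375000 bytes
= 19897.4609 KB
BDP = 163000000 bits (20375000 bytes)


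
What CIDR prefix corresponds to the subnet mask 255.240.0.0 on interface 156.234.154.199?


Binary: 11111111.11110000.00000000.00000000
Count leading 1s
Prefix: /12


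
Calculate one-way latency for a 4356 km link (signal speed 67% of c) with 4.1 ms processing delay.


Speed = 0.67 * 3e5 km/s = 201000 km/s
Propagation delay = 4356 / 201000 = 0.0217 s = 21.6716 ms
Processing delay = 4.1 ms
Total one-way latency = 25.7716 ms


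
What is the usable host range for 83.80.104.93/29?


Network: 83.80.104.88
Broadcast: 83.80.104.95
First usable = network + 1
Last usable = broadcast - 1
Range: 83.80.104.89 to 83.80.104.94


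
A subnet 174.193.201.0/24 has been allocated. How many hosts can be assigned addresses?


Host bits = 32 - 24 = 8
Total addresses = 2^8 = 256
Usable = total - 2 (network and broadcast)
Usable hosts: 254


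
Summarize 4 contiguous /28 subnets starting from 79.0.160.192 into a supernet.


Original prefix: /28
Number of subnets: 4 = 2^2
New prefix = 28 - 2 = 26
Supernet: 79.0.160.192/26


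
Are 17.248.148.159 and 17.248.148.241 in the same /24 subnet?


Mask: 255.255.255.0
17.248.148.159 AND mask = 17.248.148.0
17.248.148.241 AND mask = 17.248.148.0
Yes, same subnet (17.248.148.0)


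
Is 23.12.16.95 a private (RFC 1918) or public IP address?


RFC 1918 private ranges:
  10.0.0.0/8 (10.0.0.0 - 10.255.255.255)
  172.16.0.0/12 (172.16.0.0 - 172.31.255.255)
  192.168.0.0/16 (192.168.0.0 - 192.168.255.255)
Public (not in any RFC 1918 range)


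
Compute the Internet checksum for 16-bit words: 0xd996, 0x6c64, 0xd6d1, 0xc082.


Sum all words (with carry folding):
+ 0xd996 = 0xd996
+ 0x6c64 = 0x45fb
+ 0xd6d1 = 0x1ccd
+ 0xc082 = 0xdd4f
One's complement: ~0xdd4f
Checksum = 0x22b0


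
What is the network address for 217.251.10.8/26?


IP:   11011001.11111011.00001010.00001000
Mask: 11111111.11111111.11111111.11000000
AND operation:
Net:  11011001.11111011.00001010.00000000
Network: 217.251.10.0/26


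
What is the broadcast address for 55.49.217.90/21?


Network: 55.49.216.0/21
Host bits = 11
Set all host bits to 1:
Broadcast: 55.49.223.255


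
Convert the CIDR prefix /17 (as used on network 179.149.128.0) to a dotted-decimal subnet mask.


/17 means 17 network bits, 15 host bits
Binary: 11111111111111111000000000000000
Mask: 255.255.128.0


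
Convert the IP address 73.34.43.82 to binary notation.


73 = 01001001
34 = 00100010
43 = 00101011
82 = 01010010
Binary: 01001001.00100010.00101011.01010010


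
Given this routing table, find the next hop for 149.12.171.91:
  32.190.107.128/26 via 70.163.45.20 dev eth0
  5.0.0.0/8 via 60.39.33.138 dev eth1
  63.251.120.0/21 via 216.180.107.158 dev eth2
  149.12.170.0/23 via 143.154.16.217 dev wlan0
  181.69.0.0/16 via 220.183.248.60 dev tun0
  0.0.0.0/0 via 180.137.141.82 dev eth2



Longest prefix match for 149.12.171.91:
  /26 32.190.107.128: no
  /8 5.0.0.0: no
  /21 63.251.120.0: no
  /23 149.12.170.0: MATCH
  /16 181.69.0.0: no
  /0 0.0.0.0: MATCH
Selected: next-hop 143.154.16.217 via wlan0 (matched /23)


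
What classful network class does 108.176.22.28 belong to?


First octet: 108
Binary: 01101100
0xxxxxxx -> Class A (1-126)
Class A, default mask 255.0.0.0 (/8)


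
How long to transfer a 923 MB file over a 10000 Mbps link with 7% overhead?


Effective throughput = 10000 * (1 - 7/100) = 9300 Mbps
File size in Mb = 923 * 8 = 7384 Mb
Time = 7384 / 9300
Time = 0.794 seconds


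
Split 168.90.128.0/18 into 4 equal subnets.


New prefix = 18 + 2 = 20
Each subnet has 4096 addresses
  168.90.128.0/20
  168.90.144.0/20
  168.90.160.0/20
  168.90.176.0/20
Subnets: 168.90.128.0/20, 168.90.144.0/20, 168.90.160.0/20, 168.90.176.0/20


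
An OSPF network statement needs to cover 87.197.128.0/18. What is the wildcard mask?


Subnet mask: 255.255.192.0
Wildcard = 255.255.255.255 - subnet mask
255 - 255 = 0
255 - 255 = 0
255 - 192 = 63
255 - 0 = 255
Wildcard: 0.0.63.255


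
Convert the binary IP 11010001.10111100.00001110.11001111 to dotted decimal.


11010001 = 209
10111100 = 188
00001110 = 14
11001111 = 207
IP: 209.188.14.207


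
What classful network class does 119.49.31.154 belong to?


First octet: 119
Binary: 01110111
0xxxxxxx -> Class A (1-126)
Class A, default mask 255.0.0.0 (/8)


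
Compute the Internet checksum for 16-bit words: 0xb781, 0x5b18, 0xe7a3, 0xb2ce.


Sum all words (with carry folding):
+ 0xb781 = 0xb781
+ 0x5b18 = 0x129a
+ 0xe7a3 = 0xfa3d
+ 0xb2ce = 0xad0c
One's complement: ~0xad0c
Checksum = 0x52f3


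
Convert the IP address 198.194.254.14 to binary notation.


198 = 11000110
194 = 11000010
254 = 11111110
14 = 00001110
Binary: 11000110.11000010.11111110.00001110


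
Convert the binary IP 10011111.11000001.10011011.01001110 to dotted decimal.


10011111 = 159
11000001 = 193
10011011 = 155
01001110 = 78
IP: 159.193.155.78


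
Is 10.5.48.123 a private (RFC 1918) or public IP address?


RFC 1918 private ranges:
  10.0.0.0/8 (10.0.0.0 - 10.255.255.255)
  172.16.0.0/12 (172.16.0.0 - 172.31.255.255)
  192.168.0.0/16 (192.168.0.0 - 192.168.255.255)
Private (in 10.0.0.0/8)


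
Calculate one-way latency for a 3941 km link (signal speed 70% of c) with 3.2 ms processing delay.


Speed = 0.7 * 3e5 km/s = 210000 km/s
Propagation delay = 3941 / 210000 = 0.0188 s = 18.7667 ms
Processing delay = 3.2 ms
Total one-way latency = 21.9667 ms


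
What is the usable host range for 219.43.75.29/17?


Network: 219.43.0.0
Broadcast: 219.43.127.255
First usable = network + 1
Last usable = broadcast - 1
Range: 219.43.0.1 to 219.43.127.254


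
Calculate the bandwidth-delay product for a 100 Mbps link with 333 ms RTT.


BDP = bandwidth * RTT
= 100 Mbps * 333 ms
= 100 * 1e6 * 333 / 1000 bits
= 33300000 bits
= 4162500 bytes
= 4064.9414 KB
BDP = 33300000 bits (4162500 bytes)


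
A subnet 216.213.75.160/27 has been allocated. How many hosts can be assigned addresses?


Host bits = 32 - 27 = 5
Total addresses = 2^5 = 32
Usable = total - 2 (network and broadcast)
Usable hosts: 30


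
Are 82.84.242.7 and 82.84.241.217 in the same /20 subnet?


Mask: 255.255.240.0
82.84.242.7 AND mask = 82.84.240.0
82.84.241.217 AND mask = 82.84.240.0
Yes, same subnet (82.84.240.0)


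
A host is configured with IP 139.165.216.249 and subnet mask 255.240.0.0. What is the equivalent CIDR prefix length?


Binary: 11111111.11110000.00000000.00000000
Count leading 1s
Prefix: /12


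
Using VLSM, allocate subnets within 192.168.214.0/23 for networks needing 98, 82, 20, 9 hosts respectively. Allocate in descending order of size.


98 hosts -> /25 (126 usable): 192.168.214.0/25
82 hosts -> /25 (126 usable): 192.168.214.128/25
20 hosts -> /27 (30 usable): 192.168.215.0/27
9 hosts -> /28 (14 usable): 192.168.215.32/28
Allocation: 192.168.214.0/25 (98 hosts, 126 usable); 192.168.214.128/25 (82 hosts, 126 usable); 192.168.215.0/27 (20 hosts, 30 usable); 192.168.215.32/28 (9 hosts, 14 usable)


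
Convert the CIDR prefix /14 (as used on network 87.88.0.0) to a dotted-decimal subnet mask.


/14 means 14 network bits, 18 host bits
Binary: 11111111111111000000000000000000
Mask: 255.252.0.0


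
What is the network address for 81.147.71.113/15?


IP:   01010001.10010011.01000111.01110001
Mask: 11111111.11111110.00000000.00000000
AND operation:
Net:  01010001.10010010.00000000.00000000
Network: 81.146.0.0/15


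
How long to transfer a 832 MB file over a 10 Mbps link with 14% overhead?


Effective throughput = 10 * (1 - 14/100) = 8.6 Mbps
File size in Mb = 832 * 8 = 6656 Mb
Time = 6656 / 8.6
Time = 773.9535 seconds


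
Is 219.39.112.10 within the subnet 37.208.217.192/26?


Subnet network: 37.208.217.192
Test IP AND mask: 219.39.112.0
No, 219.39.112.10 is not in 37.208.217.192/26


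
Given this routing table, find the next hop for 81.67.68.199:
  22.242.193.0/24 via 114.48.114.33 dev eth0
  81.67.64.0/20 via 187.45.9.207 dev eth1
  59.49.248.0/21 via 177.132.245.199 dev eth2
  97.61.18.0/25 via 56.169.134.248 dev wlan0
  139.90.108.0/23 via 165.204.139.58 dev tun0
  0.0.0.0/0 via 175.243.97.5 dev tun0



Longest prefix match for 81.67.68.199:
  /24 22.242.193.0: no
  /20 81.67.64.0: MATCH
  /21 59.49.248.0: no
  /25 97.61.18.0: no
  /23 139.90.108.0: no
  /0 0.0.0.0: MATCH
Selected: next-hop 187.45.9.207 via eth1 (matched /20)


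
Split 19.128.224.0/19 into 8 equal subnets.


New prefix = 19 + 3 = 22
Each subnet has 1024 addresses
  19.128.224.0/22
  19.128.228.0/22
  19.128.232.0/22
  19.128.236.0/22
  19.128.240.0/22
  19.128.244.0/22
  19.128.248.0/22
  19.128.252.0/22
Subnets: 19.128.224.0/22, 19.128.228.0/22, 19.128.232.0/22, 19.128.236.0/22, 19.128.240.0/22, 19.128.244.0/22, 19.128.248.0/22, 19.128.252.0/22


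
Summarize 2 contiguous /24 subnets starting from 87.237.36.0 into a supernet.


Original prefix: /24
Number of subnets: 2 = 2^1
New prefix = 24 - 1 = 23
Supernet: 87.237.36.0/23


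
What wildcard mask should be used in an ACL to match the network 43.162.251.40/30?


Subnet mask: 255.255.255.252
Wildcard = 255.255.255.255 - subnet mask
255 - 255 = 0
255 - 255 = 0
255 - 255 = 0
255 - 252 = 3
Wildcard: 0.0.0.3


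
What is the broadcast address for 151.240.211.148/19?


Network: 151.240.192.0/19
Host bits = 13
Set all host bits to 1:
Broadcast: 151.240.223.255


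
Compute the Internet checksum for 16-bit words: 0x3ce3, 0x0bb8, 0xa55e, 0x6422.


Sum all words (with carry folding):
+ 0x3ce3 = 0x3ce3
+ 0x0bb8 = 0x489b
+ 0xa55e = 0xedf9
+ 0x6422 = 0x521c
One's complement: ~0x521c
Checksum = 0xade3


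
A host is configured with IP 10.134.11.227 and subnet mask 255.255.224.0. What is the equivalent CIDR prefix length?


Binary: 11111111.11111111.11100000.00000000
Count leading 1s
Prefix: /19


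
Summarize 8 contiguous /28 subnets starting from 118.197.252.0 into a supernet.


Original prefix: /28
Number of subnets: 8 = 2^3
New prefix = 28 - 3 = 25
Supernet: 118.197.252.0/25


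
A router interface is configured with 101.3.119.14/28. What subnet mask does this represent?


/28 means 28 network bits, 4 host bits
Binary: 11111111111111111111111111110000
Mask: 255.255.255.240


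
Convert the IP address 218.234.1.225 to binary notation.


218 = 11011010
234 = 11101010
1 = 00000001
225 = 11100001
Binary: 11011010.11101010.00000001.11100001


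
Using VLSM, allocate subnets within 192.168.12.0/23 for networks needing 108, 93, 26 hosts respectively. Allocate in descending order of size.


108 hosts -> /25 (126 usable): 192.168.12.0/25
93 hosts -> /25 (126 usable): 192.168.12.128/25
26 hosts -> /27 (30 usable): 192.168.13.0/27
Allocation: 192.168.12.0/25 (108 hosts, 126 usable); 192.168.12.128/25 (93 hosts, 126 usable); 192.168.13.0/27 (26 hosts, 30 usable)


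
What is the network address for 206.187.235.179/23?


IP:   11001110.10111011.11101011.10110011
Mask: 11111111.11111111.11111110.00000000
AND operation:
Net:  11001110.10111011.11101010.00000000
Network: 206.187.234.0/23


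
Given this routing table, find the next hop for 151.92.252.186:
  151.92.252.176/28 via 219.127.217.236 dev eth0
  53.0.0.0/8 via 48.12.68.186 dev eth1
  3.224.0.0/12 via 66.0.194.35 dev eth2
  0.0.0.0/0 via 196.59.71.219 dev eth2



Longest prefix match for 151.92.252.186:
  /28 151.92.252.176: MATCH
  /8 53.0.0.0: no
  /12 3.224.0.0: no
  /0 0.0.0.0: MATCH
Selected: next-hop 219.127.217.236 via eth0 (matched /28)


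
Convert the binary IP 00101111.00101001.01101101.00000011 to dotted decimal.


00101111 = 47
00101001 = 41
01101101 = 109
00000011 = 3
IP: 47.41.109.3


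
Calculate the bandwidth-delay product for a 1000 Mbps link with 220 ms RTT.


BDP = bandwidth * RTT
= 1000 Mbps * 220 ms
= 1000 * 1e6 * 220 / 1000 bits
= 220000000 bits
= 27500000 bytes
= 26855.4688 KB
BDP = 220000000 bits (27500000 bytes)


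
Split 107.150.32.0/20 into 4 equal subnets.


New prefix = 20 + 2 = 22
Each subnet has 1024 addresses
  107.150.32.0/22
  107.150.36.0/22
  107.150.40.0/22
  107.150.44.0/22
Subnets: 107.150.32.0/22, 107.150.36.0/22, 107.150.40.0/22, 107.150.44.0/22


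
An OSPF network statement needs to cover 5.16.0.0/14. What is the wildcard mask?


Subnet mask: 255.252.0.0
Wildcard = 255.255.255.255 - subnet mask
255 - 255 = 0
255 - 252 = 3
255 - 0 = 255
255 - 0 = 255
Wildcard: 0.3.255.255


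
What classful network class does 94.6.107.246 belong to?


First octet: 94
Binary: 01011110
0xxxxxxx -> Class A (1-126)
Class A, default mask 255.0.0.0 (/8)


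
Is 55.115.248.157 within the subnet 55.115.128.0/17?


Subnet network: 55.115.128.0
Test IP AND mask: 55.115.128.0
Yes, 55.115.248.157 is in 55.115.128.0/17


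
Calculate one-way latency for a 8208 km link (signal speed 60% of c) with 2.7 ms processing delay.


Speed = 0.6 * 3e5 km/s = 180000 km/s
Propagation delay = 8208 / 180000 = 0.0456 s = 45.6 ms
Processing delay = 2.7 ms
Total one-way latency = 48.3 ms


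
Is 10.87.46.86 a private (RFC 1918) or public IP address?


RFC 1918 private ranges:
  10.0.0.0/8 (10.0.0.0 - 10.255.255.255)
  172.16.0.0/12 (172.16.0.0 - 172.31.255.255)
  192.168.0.0/16 (192.168.0.0 - 192.168.255.255)
Private (in 10.0.0.0/8)


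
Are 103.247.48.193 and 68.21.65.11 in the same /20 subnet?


Mask: 255.255.240.0
103.247.48.193 AND mask = 103.247.48.0
68.21.65.11 AND mask = 68.21.64.0
No, different subnets (103.247.48.0 vs 68.21.64.0)


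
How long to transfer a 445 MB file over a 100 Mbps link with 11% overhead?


Effective throughput = 100 * (1 - 11/100) = 89 Mbps
File size in Mb = 445 * 8 = 3560 Mb
Time = 3560 / 89
Time = 40 seconds


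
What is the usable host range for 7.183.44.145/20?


Network: 7.183.32.0
Broadcast: 7.183.47.255
First usable = network + 1
Last usable = broadcast - 1
Range: 7.183.32.1 to 7.183.47.254


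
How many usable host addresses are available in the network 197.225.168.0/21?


Host bits = 32 - 21 = 11
Total addresses = 2^11 = 2048
Usable = total - 2 (network and broadcast)
Usable hosts: 2046


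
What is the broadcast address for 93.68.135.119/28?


Network: 93.68.135.112/28
Host bits = 4
Set all host bits to 1:
Broadcast: 93.68.135.127


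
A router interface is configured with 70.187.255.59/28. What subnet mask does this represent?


/28 means 28 network bits, 4 host bits
Binary: 11111111111111111111111111110000
Mask: 255.255.255.240


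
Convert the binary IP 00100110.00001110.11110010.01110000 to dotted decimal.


00100110 = 38
00001110 = 14
11110010 = 242
01110000 = 112
IP: 38.14.242.112


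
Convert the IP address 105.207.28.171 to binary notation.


105 = 01101001
207 = 11001111
28 = 00011100
171 = 10101011
Binary: 01101001.11001111.00011100.10101011


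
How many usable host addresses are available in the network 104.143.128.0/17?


Host bits = 32 - 17 = 15
Total addresses = 2^15 = 32768
Usable = total - 2 (network and broadcast)
Usable hosts: 32766


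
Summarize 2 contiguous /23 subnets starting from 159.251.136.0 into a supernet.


Original prefix: /23
Number of subnets: 2 = 2^1
New prefix = 23 - 1 = 22
Supernet: 159.251.136.0/22


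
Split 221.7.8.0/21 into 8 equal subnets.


New prefix = 21 + 3 = 24
Each subnet has 256 addresses
  221.7.8.0/24
  221.7.9.0/24
  221.7.10.0/24
  221.7.11.0/24
  221.7.12.0/24
  221.7.13.0/24
  221.7.14.0/24
  221.7.15.0/24
Subnets: 221.7.8.0/24, 221.7.9.0/24, 221.7.10.0/24, 221.7.11.0/24, 221.7.12.0/24, 221.7.13.0/24, 221.7.14.0/24, 221.7.15.0/24


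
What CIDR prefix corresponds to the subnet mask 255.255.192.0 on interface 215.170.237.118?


Binary: 11111111.11111111.11000000.00000000
Count leading 1s
Prefix: /18


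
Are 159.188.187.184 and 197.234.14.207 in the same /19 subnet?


Mask: 255.255.224.0
159.188.187.184 AND mask = 159.188.160.0
197.234.14.207 AND mask = 197.234.0.0
No, different subnets (159.188.160.0 vs 197.234.0.0)


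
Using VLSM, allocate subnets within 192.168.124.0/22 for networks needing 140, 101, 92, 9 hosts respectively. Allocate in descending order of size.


140 hosts -> /24 (254 usable): 192.168.124.0/24
101 hosts -> /25 (126 usable): 192.168.125.0/25
92 hosts -> /25 (126 usable): 192.168.125.128/25
9 hosts -> /28 (14 usable): 192.168.126.0/28
Allocation: 192.168.124.0/24 (140 hosts, 254 usable); 192.168.125.0/25 (101 hosts, 126 usable); 192.168.125.128/25 (92 hosts, 126 usable); 192.168.126.0/28 (9 hosts, 14 usable)


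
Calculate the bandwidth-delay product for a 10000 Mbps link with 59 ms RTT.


BDP = bandwidth * RTT
= 10000 Mbps * 59 ms
= 10000 * 1e6 * 59 / 1000 bits
= 590000000 bits
= 73750000 bytes
= 72021.4844 KB
BDP = 590000000 bits (73750000 bytes)


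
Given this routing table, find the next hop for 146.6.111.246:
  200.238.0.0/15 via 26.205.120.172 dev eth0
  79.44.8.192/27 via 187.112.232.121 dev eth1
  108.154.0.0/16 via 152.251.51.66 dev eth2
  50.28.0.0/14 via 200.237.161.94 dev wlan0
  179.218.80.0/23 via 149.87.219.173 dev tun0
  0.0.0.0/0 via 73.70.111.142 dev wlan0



Longest prefix match for 146.6.111.246:
  /15 200.238.0.0: no
  /27 79.44.8.192: no
  /16 108.154.0.0: no
  /14 50.28.0.0: no
  /23 179.218.80.0: no
  /0 0.0.0.0: MATCH
Selected: next-hop 73.70.111.142 via wlan0 (matched /0)


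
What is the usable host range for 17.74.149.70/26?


Network: 17.74.149.64
Broadcast: 17.74.149.127
First usable = network + 1
Last usable = broadcast - 1
Range: 17.74.149.65 to 17.74.149.126


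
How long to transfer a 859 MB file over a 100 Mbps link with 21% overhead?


Effective throughput = 100 * (1 - 21/100) = 79 Mbps
File size in Mb = 859 * 8 = 6872 Mb
Time = 6872 / 79
Time = 86.9873 seconds


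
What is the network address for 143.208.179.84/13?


IP:   10001111.11010000.10110011.01010100
Mask: 11111111.11111000.00000000.00000000
AND operation:
Net:  10001111.11010000.00000000.00000000
Network: 143.208.0.0/13


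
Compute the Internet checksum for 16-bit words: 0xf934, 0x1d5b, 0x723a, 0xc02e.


Sum all words (with carry folding):
+ 0xf934 = 0xf934
+ 0x1d5b = 0x1690
+ 0x723a = 0x88ca
+ 0xc02e = 0x48f9
One's complement: ~0x48f9
Checksum = 0xb706


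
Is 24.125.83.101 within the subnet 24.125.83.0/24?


Subnet network: 24.125.83.0
Test IP AND mask: 24.125.83.0
Yes, 24.125.83.101 is in 24.125.83.0/24


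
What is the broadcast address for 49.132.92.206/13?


Network: 49.128.0.0/13
Host bits = 19
Set all host bits to 1:
Broadcast: 49.135.255.255


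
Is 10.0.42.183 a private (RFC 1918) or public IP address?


RFC 1918 private ranges:
  10.0.0.0/8 (10.0.0.0 - 10.255.255.255)
  172.16.0.0/12 (172.16.0.0 - 172.31.255.255)
  192.168.0.0/16 (192.168.0.0 - 192.168.255.255)
Private (in 10.0.0.0/8)
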